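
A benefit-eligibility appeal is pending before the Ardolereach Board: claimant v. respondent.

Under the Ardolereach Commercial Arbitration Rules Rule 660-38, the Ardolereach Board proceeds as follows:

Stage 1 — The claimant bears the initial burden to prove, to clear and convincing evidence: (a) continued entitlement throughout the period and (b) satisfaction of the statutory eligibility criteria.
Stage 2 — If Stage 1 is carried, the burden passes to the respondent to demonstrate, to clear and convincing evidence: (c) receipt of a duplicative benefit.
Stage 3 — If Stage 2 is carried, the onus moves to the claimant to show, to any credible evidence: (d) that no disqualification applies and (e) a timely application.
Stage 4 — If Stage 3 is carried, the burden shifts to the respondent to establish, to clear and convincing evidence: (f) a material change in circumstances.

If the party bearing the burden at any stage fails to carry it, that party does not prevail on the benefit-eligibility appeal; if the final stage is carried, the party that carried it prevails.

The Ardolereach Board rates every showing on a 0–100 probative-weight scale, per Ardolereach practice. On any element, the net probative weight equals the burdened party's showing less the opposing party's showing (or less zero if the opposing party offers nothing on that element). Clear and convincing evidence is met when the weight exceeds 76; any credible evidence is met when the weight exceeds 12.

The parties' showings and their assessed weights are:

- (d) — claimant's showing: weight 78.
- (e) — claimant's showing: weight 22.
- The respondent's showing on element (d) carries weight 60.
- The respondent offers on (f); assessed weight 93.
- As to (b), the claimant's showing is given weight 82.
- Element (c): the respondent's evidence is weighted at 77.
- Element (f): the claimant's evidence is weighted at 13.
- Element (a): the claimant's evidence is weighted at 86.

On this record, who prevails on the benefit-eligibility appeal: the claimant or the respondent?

respondent

Stage 1 — burden on claimant; standard: clear and convincing evidence (weight exceeds 76).
    (a): 86 > 76 [met]
    (b): 82 > 76 [met]
  The claimant carries Stage 1; the respondent now bears the burden.
Stage 2 — burden on respondent; standard: clear and convincing evidence (weight exceeds 76).
    (c): 77 > 76 [met]
  The respondent carries Stage 2; the claimant now bears the burden.
Stage 3 — burden on claimant; standard: any credible evidence (weight exceeds 12).
    (d): 78 − 60 = 18 > 12 [met]
    (e): 22 > 12 [met]
  Stage 3 is satisfied; the onus moves to the respondent.
Stage 4 — burden on respondent; standard: clear and convincing evidence (weight exceeds 76).
    (f): 93 − 13 = 80 > 76 [met]
  The respondent carries the last stage.
Every stage carried; the respondent prevails.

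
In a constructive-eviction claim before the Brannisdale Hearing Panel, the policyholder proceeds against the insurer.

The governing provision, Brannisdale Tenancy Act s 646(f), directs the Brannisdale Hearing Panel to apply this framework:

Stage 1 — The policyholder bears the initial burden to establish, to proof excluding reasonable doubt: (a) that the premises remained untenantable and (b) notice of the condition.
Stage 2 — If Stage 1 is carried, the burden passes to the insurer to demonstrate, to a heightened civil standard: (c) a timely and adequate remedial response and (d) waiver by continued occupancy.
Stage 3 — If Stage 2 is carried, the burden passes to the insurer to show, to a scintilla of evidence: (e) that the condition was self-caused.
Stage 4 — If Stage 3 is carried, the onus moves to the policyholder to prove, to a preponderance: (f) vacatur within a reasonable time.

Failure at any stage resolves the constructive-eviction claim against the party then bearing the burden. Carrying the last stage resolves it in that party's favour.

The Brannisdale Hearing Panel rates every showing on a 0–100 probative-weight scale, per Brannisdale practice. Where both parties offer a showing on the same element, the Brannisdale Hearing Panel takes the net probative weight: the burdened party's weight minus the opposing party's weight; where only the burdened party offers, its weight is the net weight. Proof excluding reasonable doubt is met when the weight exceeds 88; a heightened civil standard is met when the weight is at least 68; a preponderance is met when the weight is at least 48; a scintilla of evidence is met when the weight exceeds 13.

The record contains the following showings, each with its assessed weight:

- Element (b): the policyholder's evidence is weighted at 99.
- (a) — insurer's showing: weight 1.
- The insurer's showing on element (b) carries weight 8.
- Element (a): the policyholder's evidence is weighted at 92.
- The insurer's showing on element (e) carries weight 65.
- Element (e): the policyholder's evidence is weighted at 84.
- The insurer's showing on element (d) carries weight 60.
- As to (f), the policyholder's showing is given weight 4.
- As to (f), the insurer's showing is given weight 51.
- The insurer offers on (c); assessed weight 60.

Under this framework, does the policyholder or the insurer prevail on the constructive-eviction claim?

Stage 1 — burden on policyholder; standard: proof excluding reasonable doubt (weight exceeds 88).
    (a): 92 − 1 = 91 > 88 [met]
    (b): 99 − 8 = 91 > 88 [met]
  All elements met. The burden passes to the insurer.
Stage 2 — burden on insurer; standard: a heightened civil standard (weight is at least 68).
    (c): 60 < 68 [not met]
    (d): 60 < 68 [not met]
  Not every element is met, so the insurer fails to carry Stage 2.
So the policyholder prevails.

policyholder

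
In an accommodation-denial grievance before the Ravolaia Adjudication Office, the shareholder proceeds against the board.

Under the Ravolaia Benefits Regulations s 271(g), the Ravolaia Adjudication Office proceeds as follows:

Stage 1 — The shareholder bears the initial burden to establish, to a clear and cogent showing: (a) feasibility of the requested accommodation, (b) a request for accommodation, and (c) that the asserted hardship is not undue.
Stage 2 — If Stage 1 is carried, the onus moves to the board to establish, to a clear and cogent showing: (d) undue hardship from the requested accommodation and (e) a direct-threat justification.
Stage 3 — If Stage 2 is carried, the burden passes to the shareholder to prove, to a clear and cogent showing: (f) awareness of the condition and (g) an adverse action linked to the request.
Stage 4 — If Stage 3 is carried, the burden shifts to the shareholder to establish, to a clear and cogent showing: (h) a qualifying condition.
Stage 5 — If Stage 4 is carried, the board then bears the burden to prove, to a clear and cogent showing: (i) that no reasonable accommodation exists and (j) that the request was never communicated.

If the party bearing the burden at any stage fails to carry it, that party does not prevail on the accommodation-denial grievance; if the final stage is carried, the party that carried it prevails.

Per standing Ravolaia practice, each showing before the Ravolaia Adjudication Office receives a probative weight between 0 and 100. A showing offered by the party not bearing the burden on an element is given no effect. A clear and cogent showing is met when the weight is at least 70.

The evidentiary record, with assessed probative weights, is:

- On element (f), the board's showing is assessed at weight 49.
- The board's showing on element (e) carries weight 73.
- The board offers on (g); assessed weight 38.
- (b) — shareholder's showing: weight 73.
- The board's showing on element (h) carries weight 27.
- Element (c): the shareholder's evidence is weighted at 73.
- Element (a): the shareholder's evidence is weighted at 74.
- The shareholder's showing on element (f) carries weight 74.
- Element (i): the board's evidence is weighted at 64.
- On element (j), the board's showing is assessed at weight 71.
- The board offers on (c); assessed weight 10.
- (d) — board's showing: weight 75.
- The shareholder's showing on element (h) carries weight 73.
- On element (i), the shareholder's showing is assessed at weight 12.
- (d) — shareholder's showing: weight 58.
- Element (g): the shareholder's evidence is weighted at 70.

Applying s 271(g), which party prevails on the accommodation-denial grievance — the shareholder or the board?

Stage 1 (shareholder, a clear and cogent showing, weight is at least 70): (a) 74 ≥ 70 — meets; (b) 73 ≥ 70 — meets; (c) 73 (board's 10 disregarded) ≥ 70 — meets.
  All elements met. The burden passes to the board.
Stage 2 (board, a clear and cogent showing, weight is at least 70): (d) 75 (shareholder's 58 disregarded) ≥ 70 — meets; (e) 73 ≥ 70 — meets.
  Stage 2 is satisfied; the onus moves to the shareholder.
Stage 3 (shareholder, a clear and cogent showing, weight is at least 70): (f) 74 (board's 49 disregarded) ≥ 70 — meets; (g) 70 (board's 38 disregarded) ≥ 70 — meets.
  Stage 3 is satisfied; the shareholder continues to bear the burden.
Stage 4 (shareholder, a clear and cogent showing, weight is at least 70): (h) 73 (board's 27 disregarded) ≥ 70 — meets.
  Stage 4 carried; the burden shifts to the board.
Stage 5 (board, a clear and cogent showing, weight is at least 70): (i) 64 (shareholder's 12 disregarded) < 70 — fails; (j) 71 ≥ 70 — meets.
  Stage 5 not carried; the board fails its burden.
The shareholder prevails.

shareholder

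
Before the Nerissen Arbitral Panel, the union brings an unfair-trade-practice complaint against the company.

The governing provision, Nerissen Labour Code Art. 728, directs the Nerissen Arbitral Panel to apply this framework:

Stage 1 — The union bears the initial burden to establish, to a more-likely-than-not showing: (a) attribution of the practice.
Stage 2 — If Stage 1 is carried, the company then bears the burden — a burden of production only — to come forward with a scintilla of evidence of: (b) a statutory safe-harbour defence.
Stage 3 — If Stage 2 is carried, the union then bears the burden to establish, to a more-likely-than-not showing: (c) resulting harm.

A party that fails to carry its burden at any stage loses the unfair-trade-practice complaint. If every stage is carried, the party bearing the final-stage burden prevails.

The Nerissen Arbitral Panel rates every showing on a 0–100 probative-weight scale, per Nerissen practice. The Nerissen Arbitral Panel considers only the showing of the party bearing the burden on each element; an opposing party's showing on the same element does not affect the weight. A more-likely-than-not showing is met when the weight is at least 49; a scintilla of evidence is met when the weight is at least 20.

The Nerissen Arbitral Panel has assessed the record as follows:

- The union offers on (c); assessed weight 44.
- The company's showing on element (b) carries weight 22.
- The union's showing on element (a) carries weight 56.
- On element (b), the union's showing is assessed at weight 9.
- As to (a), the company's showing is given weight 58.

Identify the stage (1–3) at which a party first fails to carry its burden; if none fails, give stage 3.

stage 3

At Stage 1 the union must meet a more-likely-than-not showing (weight is at least 49): on (a) the weight is 56 (the company's 58 is given no effect), ≥ 49, so (a) meets the standard.
  Stage 1 carried; the burden shifts to the company.
At Stage 2 the company must meet a scintilla of evidence (weight is at least 20): on (b) the weight is 22 (the union's 9 is given no effect), which does reach 20, so (b) meets the standard.
  The company carries Stage 2; the union now bears the burden.
At Stage 3 the union must meet a more-likely-than-not showing (weight is at least 49): on (c) the weight is 44, < 49, so (c) does not meet the standard.
  Stage 3 not carried; the union fails its burden.
The analysis ends at Stage 3; the company prevails.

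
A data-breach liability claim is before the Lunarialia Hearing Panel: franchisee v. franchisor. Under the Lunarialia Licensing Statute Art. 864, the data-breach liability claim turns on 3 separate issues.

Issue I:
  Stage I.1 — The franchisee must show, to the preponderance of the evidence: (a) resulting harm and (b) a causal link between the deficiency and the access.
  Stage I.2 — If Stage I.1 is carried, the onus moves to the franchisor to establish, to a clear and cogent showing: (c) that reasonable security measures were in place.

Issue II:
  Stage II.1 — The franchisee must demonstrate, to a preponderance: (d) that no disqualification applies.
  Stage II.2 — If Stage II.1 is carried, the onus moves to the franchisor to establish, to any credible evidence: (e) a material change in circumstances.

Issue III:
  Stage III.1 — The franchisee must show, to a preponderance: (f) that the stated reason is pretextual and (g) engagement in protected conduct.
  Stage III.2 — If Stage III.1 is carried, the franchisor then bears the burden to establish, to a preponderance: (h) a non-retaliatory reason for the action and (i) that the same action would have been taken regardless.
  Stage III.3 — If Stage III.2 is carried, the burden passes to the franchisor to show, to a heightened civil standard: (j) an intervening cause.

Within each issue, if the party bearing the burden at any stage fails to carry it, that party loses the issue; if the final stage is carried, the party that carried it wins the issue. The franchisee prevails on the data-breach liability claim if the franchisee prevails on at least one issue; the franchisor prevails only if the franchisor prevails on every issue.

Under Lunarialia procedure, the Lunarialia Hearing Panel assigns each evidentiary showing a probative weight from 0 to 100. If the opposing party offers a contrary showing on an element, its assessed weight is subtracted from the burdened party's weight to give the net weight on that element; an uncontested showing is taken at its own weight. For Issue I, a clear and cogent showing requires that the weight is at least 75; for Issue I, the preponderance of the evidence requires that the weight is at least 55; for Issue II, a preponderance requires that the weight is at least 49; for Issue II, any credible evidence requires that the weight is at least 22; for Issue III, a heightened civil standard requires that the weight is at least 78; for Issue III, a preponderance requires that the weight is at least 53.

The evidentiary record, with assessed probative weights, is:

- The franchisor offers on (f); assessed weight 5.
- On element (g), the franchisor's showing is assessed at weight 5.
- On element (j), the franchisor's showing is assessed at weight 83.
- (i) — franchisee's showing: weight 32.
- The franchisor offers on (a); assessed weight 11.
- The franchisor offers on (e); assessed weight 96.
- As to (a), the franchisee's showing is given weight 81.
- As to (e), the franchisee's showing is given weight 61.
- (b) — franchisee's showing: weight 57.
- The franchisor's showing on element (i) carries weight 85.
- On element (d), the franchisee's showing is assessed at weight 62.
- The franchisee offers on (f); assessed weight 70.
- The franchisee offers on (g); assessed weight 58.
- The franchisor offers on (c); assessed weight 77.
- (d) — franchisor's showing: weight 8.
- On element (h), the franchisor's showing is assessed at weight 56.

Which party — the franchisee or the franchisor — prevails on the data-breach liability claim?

— Issue I —
Stage I.1 (franchisee, the preponderance of the evidence, weight is at least 55): (a) net 81−11=70 ≥ 55 — meets; (b) 57 ≥ 55 — meets.
  All elements met. The burden passes to the franchisor.
Stage I.2 (franchisor, a clear and cogent showing, weight is at least 75): (c) 77 ≥ 75 — meets.
  Stage I.2 carried; the final stage is satisfied.
All stages carried — the franchisor prevails on this issue.
— Issue II —
At Stage II.1 the franchisee must meet a preponderance (weight is at least 49): on (d) the weight is 62 less the opposing 8 gives net 54, which does reach 49, so (d) meets the standard.
  All elements met. The burden passes to the franchisor.
At Stage II.2 the franchisor must meet any credible evidence (weight is at least 22): on (e) the weight is 96 less the opposing 61 gives net 35, ≥ 22, so (e) meets the standard.
  Stage II.2 carried; the final stage is satisfied.
With every stage satisfied, the franchisor prevails on this issue.
— Issue III —
At Stage III.1 the franchisee must meet a preponderance (weight is at least 53): on (f) the weight is 70 less the opposing 5 gives net 65, which does reach 53, so (f) meets the standard; on (g) the weight is 58 less the opposing 5 gives net 53, ≥ 53, so (g) meets the standard.
  All elements met. The burden passes to the franchisor.
At Stage III.2 the franchisor must meet a preponderance (weight is at least 53): on (h) the weight is 56, ≥ 53, so (h) meets the standard; on (i) the weight is 85 less the opposing 32 gives net 53, ≥ 53, so (i) meets the standard.
  Stage III.2 is satisfied; the franchisor continues to bear the burden.
At Stage III.3 the franchisor must meet a heightened civil standard (weight is at least 78): on (j) the weight is 83, which does reach 78, so (j) meets the standard.
  Stage III.3 carried; the final stage is satisfied.
With every stage satisfied, the franchisor prevails on this issue.
Per-issue: Issue I → franchisor; Issue II → franchisor; Issue III → franchisor. The franchisee must prevail on at least one issue; overall, the franchisor prevails.

franchisor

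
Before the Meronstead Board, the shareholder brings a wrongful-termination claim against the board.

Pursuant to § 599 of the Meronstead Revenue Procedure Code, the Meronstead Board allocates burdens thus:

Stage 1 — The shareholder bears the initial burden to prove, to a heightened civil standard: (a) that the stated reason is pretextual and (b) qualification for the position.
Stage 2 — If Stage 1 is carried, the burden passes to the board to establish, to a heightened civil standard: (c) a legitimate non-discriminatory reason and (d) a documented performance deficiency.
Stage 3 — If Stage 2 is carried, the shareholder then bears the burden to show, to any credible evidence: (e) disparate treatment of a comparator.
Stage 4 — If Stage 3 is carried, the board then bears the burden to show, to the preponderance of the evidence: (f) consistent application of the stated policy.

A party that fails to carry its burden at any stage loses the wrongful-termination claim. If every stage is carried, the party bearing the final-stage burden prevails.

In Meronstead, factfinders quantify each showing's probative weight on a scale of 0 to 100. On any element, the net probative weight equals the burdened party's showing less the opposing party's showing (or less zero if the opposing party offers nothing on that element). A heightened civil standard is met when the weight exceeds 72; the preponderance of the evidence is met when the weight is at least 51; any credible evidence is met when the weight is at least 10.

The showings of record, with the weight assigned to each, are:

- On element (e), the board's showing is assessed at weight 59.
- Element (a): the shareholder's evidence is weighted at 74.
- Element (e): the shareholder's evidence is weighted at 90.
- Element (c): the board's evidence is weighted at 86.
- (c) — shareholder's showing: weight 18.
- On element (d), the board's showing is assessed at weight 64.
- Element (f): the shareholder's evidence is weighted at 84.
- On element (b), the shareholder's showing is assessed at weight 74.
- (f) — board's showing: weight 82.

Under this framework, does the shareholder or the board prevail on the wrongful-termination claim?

shareholder

At Stage 1 the shareholder must meet a heightened civil standard (weight exceeds 72): on (a) the weight is 74, which does exceed 72, so (a) meets the standard; on (b) the weight is 74, which does exceed 72, so (b) meets the standard.
  Stage 1 carried; the burden shifts to the board.
At Stage 2 the board must meet a heightened civil standard (weight exceeds 72): on (c) the weight is 86 less the opposing 18 gives net 68, ≤ 72, so (c) does not meet the standard; on (d) the weight is 64, ≤ 72, so (d) does not meet the standard.
  The board does not carry Stage 2.
The shareholder prevails.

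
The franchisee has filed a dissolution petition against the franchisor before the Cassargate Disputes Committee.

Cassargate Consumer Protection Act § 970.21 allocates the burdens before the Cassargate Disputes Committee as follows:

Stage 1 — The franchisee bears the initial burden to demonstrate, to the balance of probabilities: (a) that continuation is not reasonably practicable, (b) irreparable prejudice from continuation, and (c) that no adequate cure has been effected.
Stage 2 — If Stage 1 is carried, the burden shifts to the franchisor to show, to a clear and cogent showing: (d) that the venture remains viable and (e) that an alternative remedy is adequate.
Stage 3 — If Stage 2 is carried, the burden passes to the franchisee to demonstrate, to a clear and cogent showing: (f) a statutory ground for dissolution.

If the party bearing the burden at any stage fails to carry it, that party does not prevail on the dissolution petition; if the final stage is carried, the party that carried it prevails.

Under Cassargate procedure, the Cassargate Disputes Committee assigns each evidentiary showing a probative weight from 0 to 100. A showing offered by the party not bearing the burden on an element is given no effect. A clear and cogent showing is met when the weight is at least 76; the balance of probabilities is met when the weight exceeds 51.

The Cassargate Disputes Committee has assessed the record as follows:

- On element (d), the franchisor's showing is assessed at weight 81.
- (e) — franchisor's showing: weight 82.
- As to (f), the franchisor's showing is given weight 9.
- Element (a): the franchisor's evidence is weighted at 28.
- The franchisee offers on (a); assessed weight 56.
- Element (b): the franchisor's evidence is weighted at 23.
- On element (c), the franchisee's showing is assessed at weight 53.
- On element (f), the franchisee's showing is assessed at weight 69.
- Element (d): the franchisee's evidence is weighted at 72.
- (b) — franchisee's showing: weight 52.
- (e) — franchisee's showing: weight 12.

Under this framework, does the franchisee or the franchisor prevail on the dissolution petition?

franchisor

Stage 1 — burden on franchisee; standard: the balance of probabilities (weight exceeds 51).
    (a): 56 (franchisor's 28 disregarded) > 51 [met]
    (b): 52 (franchisor's 23 disregarded) > 51 [met]
    (c): 53 > 51 [met]
  Stage 1 is satisfied; the onus moves to the franchisor.
Stage 2 — burden on franchisor; standard: a clear and cogent showing (weight is at least 76).
    (d): 81 (franchisee's 72 disregarded) ≥ 76 [met]
    (e): 82 (franchisee's 12 disregarded) ≥ 76 [met]
  The franchisor carries Stage 2; the franchisee now bears the burden.
Stage 3 — burden on franchisee; standard: a clear and cogent showing (weight is at least 76).
    (f): 69 (franchisor's 9 disregarded) < 76 [not met]
  Not every element is met, so the franchisee fails to carry Stage 3.
The franchisor prevails.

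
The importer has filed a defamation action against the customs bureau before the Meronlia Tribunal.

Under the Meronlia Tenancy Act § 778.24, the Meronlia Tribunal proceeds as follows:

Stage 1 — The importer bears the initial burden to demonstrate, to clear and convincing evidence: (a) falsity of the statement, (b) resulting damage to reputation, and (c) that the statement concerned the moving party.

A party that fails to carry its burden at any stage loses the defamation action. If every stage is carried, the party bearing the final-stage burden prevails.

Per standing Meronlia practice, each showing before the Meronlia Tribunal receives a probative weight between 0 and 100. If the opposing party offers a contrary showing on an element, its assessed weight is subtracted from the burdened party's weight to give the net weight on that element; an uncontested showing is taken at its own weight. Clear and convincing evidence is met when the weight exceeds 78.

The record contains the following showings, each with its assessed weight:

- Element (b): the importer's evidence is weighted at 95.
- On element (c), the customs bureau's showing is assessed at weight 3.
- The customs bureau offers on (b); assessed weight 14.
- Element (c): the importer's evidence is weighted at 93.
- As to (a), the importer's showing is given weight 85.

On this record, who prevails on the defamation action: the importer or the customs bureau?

importer

Stage 1 (importer, clear and convincing evidence, weight exceeds 78): (a) 85 > 78 — meets; (b) net 95−14=81 > 78 — meets; (c) net 93−3=90 > 78 — meets.
  All elements met at the final stage.
All stages carried — the importer prevails.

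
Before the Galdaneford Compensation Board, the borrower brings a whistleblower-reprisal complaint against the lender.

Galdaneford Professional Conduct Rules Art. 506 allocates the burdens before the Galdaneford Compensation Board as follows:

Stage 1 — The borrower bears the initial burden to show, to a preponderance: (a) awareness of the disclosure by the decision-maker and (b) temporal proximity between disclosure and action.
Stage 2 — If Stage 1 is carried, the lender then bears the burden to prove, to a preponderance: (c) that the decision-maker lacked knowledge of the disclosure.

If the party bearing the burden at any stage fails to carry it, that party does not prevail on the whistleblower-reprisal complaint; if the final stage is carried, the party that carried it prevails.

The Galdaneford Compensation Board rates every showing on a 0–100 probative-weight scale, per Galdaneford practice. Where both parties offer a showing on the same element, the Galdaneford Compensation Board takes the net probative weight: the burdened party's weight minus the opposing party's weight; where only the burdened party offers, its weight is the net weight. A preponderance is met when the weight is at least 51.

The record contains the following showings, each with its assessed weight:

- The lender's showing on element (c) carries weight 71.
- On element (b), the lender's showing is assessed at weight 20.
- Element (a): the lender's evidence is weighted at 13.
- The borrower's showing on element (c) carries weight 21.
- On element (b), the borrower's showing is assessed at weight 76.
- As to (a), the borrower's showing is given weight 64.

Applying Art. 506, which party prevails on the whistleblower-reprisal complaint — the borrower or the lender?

Stage 1 (borrower, a preponderance, weight is at least 51): (a) net 64−13=51 ≥ 51 — meets; (b) net 76−20=56 ≥ 51 — meets.
  Stage 1 is satisfied; the onus moves to the lender.
Stage 2 (lender, a preponderance, weight is at least 51): (c) net 71−21=50 < 51 — fails.
  The lender does not carry Stage 2.
The borrower prevails.

borrower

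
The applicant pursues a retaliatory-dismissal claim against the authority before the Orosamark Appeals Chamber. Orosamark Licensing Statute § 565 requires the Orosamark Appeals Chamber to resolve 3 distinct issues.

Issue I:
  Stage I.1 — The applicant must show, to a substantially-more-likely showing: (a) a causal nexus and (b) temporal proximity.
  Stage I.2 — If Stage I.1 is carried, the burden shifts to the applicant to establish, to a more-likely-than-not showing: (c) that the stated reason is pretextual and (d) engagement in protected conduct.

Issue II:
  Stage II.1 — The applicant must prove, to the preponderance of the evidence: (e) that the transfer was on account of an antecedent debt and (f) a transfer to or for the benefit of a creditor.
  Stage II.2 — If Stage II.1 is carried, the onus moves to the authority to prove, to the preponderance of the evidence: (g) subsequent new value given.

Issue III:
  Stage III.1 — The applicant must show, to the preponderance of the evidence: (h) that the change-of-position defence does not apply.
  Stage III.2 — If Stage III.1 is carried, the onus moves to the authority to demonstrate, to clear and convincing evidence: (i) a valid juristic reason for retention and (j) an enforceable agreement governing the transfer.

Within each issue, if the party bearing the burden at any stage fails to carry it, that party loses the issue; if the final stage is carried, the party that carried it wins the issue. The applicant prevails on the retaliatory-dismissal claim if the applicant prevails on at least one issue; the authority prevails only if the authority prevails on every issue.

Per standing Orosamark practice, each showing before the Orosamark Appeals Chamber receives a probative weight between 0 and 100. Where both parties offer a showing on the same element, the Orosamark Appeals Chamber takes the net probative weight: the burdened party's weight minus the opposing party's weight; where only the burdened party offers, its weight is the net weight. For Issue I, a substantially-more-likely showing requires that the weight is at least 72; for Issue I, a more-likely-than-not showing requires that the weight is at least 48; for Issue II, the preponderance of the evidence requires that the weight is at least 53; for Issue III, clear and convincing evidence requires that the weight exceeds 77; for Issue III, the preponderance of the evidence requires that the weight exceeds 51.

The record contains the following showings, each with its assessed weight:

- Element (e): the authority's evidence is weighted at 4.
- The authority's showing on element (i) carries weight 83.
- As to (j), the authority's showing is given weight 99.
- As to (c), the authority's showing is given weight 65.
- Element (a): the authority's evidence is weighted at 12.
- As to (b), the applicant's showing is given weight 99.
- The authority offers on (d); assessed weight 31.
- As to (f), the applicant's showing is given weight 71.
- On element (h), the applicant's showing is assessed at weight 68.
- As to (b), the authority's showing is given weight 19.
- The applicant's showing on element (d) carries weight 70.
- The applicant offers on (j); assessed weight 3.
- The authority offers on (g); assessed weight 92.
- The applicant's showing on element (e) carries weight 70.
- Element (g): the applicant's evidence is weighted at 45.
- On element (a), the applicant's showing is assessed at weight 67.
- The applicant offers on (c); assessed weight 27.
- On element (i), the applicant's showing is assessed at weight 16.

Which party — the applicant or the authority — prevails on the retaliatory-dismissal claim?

— Issue I —
Stage I.1 (applicant, a substantially-more-likely showing, weight is at least 72): (a) net 67−12=55 < 72 — fails; (b) net 99−19=80 ≥ 72 — meets.
  Stage I.1 not carried; the applicant fails its burden.
So the authority prevails on this issue.
— Issue II —
Stage II.1 — burden on applicant; standard: the preponderance of the evidence (weight is at least 53).
    (e): 70 − 4 = 66 ≥ 53 [met]
    (f): 71 ≥ 53 [met]
  Stage II.1 carried; the burden shifts to the authority.
Stage II.2 — burden on authority; standard: the preponderance of the evidence (weight is at least 53).
    (g): 92 − 45 = 47 < 53 [not met]
  Stage II.2 not carried; the authority fails its burden.
The applicant prevails on this issue.
— Issue III —
Stage III.1 — burden on applicant; standard: the preponderance of the evidence (weight exceeds 51).
    (h): 68 > 51 [met]
  Stage III.1 carried; the burden shifts to the authority.
Stage III.2 — burden on authority; standard: clear and convincing evidence (weight exceeds 77).
    (i): 83 − 16 = 67 ≤ 77 [not met]
    (j): 99 − 3 = 96 > 77 [met]
  Not every element is met, so the authority fails to carry Stage III.2.
The applicant prevails on this issue.
Per-issue: Issue I → authority; Issue II → applicant; Issue III → applicant. The applicant must prevail on at least one issue; overall, the applicant prevails.

applicant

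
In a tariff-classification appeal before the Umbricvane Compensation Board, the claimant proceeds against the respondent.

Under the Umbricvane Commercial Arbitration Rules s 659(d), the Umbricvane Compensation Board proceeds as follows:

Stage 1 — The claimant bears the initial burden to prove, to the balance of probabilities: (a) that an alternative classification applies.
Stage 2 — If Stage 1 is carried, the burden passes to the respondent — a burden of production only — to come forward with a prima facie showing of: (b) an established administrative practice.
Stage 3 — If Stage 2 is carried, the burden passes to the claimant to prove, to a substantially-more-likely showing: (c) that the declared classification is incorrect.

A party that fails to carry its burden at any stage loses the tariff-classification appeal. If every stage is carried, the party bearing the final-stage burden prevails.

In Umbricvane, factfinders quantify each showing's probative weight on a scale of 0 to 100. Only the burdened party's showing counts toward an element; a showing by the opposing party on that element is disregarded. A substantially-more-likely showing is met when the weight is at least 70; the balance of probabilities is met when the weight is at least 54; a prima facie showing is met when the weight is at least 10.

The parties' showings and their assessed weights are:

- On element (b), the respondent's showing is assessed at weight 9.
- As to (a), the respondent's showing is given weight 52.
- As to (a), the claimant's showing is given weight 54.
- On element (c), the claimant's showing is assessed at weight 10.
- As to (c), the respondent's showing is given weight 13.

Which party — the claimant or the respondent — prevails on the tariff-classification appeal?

Stage 1 — burden on claimant; standard: the balance of probabilities (weight is at least 54).
    (a): 54 (respondent's 52 disregarded) ≥ 54 [met]
  All elements met. The burden passes to the respondent.
Stage 2 — burden on respondent; standard: a prima facie showing (weight is at least 10).
    (b): 9 < 10 [not met]
  Stage 2 not carried; the respondent fails its burden.
The claimant prevails.

claimant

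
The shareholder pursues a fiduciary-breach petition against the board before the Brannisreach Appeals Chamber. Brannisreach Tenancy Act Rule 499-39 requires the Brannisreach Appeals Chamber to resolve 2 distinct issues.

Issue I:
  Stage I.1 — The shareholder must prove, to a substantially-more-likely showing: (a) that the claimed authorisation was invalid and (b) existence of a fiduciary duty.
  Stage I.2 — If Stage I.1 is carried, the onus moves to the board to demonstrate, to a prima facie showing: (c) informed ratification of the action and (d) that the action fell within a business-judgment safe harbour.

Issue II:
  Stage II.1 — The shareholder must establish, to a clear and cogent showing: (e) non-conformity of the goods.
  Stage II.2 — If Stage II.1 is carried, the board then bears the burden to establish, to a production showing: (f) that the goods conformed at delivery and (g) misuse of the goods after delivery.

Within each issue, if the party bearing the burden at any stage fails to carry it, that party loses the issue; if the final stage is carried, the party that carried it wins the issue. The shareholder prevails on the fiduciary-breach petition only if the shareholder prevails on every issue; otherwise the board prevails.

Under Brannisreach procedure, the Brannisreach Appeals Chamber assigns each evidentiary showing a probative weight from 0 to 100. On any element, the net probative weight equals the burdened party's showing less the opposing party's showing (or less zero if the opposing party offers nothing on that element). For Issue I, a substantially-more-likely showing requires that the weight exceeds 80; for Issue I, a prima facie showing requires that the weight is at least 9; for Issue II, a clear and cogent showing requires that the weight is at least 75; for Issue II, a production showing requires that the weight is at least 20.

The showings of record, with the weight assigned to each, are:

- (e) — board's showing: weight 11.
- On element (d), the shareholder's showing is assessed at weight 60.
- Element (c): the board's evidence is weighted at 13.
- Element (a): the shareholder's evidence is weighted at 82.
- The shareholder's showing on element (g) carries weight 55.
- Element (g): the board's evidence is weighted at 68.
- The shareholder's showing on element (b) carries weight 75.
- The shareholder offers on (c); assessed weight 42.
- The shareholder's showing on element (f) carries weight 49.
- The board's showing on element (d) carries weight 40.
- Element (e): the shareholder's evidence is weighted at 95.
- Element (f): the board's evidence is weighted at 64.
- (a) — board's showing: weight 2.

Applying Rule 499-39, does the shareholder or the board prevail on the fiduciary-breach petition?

— Issue I —
Stage I.1 — burden on shareholder; standard: a substantially-more-likely showing (weight exceeds 80).
    (a): 82 − 2 = 80 ≤ 80 [not met]
    (b): 75 ≤ 80 [not met]
  Not every element is met, so the shareholder fails to carry Stage I.1.
The analysis ends at Stage I.1; the board prevails on this issue.
— Issue II —
Stage II.1 (shareholder, a clear and cogent showing, weight is at least 75): (e) net 95−11=84 ≥ 75 — meets.
  All elements met. The burden passes to the board.
Stage II.2 (board, a production showing, weight is at least 20): (f) net 64−49=15 < 20 — fails; (g) net 68−55=13 < 20 — fails.
  Stage II.2 not carried; the board fails its burden.
The analysis ends at Stage II.2; the shareholder prevails on this issue.
Per-issue: Issue I → board; Issue II → shareholder. The shareholder must prevail on every issue; overall, the board prevails.

board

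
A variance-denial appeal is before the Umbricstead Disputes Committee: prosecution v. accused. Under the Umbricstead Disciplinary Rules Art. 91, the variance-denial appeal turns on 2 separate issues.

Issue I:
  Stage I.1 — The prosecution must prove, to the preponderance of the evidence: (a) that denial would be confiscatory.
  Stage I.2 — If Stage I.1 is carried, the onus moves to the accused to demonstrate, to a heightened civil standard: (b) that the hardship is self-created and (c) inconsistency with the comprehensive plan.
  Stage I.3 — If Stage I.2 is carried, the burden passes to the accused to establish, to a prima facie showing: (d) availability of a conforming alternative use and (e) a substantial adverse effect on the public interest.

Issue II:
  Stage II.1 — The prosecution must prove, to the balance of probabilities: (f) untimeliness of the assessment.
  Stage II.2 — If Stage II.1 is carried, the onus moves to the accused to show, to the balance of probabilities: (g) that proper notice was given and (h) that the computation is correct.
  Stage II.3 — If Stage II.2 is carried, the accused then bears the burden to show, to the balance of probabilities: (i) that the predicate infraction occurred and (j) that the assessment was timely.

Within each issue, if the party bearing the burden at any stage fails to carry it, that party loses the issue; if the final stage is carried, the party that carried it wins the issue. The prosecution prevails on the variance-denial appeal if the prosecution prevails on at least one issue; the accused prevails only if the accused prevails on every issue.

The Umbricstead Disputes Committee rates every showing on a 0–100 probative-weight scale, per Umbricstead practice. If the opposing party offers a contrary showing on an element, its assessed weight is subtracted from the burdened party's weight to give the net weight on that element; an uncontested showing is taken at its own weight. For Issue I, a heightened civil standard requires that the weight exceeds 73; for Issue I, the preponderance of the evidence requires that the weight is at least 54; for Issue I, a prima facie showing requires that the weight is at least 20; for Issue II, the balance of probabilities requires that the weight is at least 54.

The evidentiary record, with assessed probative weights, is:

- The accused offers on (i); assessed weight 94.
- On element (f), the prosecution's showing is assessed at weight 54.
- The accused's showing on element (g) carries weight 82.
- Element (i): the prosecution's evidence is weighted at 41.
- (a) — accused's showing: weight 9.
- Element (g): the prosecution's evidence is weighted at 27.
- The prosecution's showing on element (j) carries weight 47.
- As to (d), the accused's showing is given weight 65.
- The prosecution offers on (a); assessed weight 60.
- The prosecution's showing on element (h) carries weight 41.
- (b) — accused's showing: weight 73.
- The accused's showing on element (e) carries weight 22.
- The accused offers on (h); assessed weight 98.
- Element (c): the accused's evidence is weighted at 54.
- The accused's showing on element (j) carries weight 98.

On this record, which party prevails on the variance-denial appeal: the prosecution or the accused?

prosecution

— Issue I —
Stage I.1 — burden on prosecution; standard: the preponderance of the evidence (weight is at least 54).
    (a): 60 − 9 = 51 < 54 [not met]
  Stage I.1 not carried; the prosecution fails its burden.
The accused prevails on this issue.
— Issue II —
Stage II.1 — burden on prosecution; standard: the balance of probabilities (weight is at least 54).
    (f): 54 ≥ 54 [met]
  Stage II.1 carried; the burden shifts to the accused.
Stage II.2 — burden on accused; standard: the balance of probabilities (weight is at least 54).
    (g): 82 − 27 = 55 ≥ 54 [met]
    (h): 98 − 41 = 57 ≥ 54 [met]
  All elements met. The accused retains the burden for Stage II.3.
Stage II.3 — burden on accused; standard: the balance of probabilities (weight is at least 54).
    (i): 94 − 41 = 53 < 54 [not met]
    (j): 98 − 47 = 51 < 54 [not met]
  Stage II.3 not carried; the accused fails its burden.
So the prosecution prevails on this issue.
Per-issue: Issue I → accused; Issue II → prosecution. The prosecution must prevail on at least one issue; overall, the prosecution prevails.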